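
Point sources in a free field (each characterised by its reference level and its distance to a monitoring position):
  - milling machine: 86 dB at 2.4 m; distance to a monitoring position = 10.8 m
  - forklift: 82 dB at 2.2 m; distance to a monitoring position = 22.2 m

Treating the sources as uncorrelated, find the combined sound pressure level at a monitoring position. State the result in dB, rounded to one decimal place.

73.3 dB

First find each source's level at the receiver (point-source: −20·log₁₀(r/r_ref)), then combine on an intensity basis.
milling machine: 86 − 20·log₁₀(10.8/2.4) = 86 − 13.06 = 72.94 dB.
forklift: 82 − 20·log₁₀(22.2/2.2) = 82 − 20.08 = 61.92 dB.
Σ 10^(L/10) = 2.122e+07 → L_total = 10·log₁₀(2.122e+07) = 73.27 dB.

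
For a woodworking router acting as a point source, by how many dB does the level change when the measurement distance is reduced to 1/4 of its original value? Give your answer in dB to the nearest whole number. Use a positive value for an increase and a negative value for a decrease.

Point-source spreading: ΔL = −20·log₁₀(r₂/r₁).
ΔL = −20·log₁₀(0.25) = +12.04 dB.

+12 dB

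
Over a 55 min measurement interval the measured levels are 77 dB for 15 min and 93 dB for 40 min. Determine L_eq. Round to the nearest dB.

92 dB

Weight each interval's intensity by its duration and average over T = 55 min:
Σ tᵢ·10^(Lᵢ/10) = 15·10^(77/10) + 40·10^(93/10) = 8.056e+10.
L_eq = 10·log₁₀(8.056e+10/55) = 91.66 dB.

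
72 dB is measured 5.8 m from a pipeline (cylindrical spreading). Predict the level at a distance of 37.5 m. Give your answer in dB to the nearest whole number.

64 dB

For a line source, L₂ = L₁ − 10·log₁₀(r₂/r₁).
L₂ = 72 − 10·log₁₀(37.5/5.8) = 72 − 8.106 = 63.89 dB.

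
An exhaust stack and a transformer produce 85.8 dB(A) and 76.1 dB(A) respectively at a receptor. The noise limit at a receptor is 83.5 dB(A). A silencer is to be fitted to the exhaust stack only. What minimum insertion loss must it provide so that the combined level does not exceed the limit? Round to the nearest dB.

3 dB

The untreated sources together contribute 10^(76.1/10) = 4.074e+07, i.e. 76.10 dB(A).
To meet 83.5 dB(A) overall, the treated exhaust stack may contribute at most 10^(83.5/10) − 4.074e+07 = 1.831e+08, i.e. 82.63 dB(A).
So the exhaust stack must be reduced from 85.8 to 82.63 dB(A): IL = 3.17 dB.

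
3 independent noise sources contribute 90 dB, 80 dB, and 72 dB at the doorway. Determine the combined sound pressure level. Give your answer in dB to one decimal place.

For uncorrelated sources the intensities add, so convert each level to linear form, sum, and take 10·log₁₀ of the total.
Σ 10^(L/10) = 10^(90/10) + 10^(80/10) + 10^(72/10) = 1.116e+09.
L_total = 10·log₁₀(1.116e+09) = 90.48 dB.

90.5 dB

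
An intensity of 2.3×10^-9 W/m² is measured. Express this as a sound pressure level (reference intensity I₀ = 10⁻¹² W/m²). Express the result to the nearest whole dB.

I/I₀ = 2.3×10^-9/10⁻¹² = 2.3×10^3, and L = 10·log₁₀(I/I₀).
L = 10·(0.3617 + 3) = 33.62 dB.

34 dB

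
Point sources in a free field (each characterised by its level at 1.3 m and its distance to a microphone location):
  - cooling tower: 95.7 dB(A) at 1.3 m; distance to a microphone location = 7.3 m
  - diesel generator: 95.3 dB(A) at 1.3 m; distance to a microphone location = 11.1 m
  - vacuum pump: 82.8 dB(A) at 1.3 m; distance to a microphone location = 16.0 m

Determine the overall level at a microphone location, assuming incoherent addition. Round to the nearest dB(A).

82 dB(A)

First find each source's level at the receiver (point-source: −20·log₁₀(r/r_ref)), then combine on an intensity basis.
cooling tower: 95.7 − 20·log₁₀(7.3/1.3) = 95.7 − 14.99 = 80.71 dB(A).
diesel generator: 95.3 − 20·log₁₀(11.1/1.3) = 95.3 − 18.63 = 76.67 dB(A).
vacuum pump: 82.8 − 20·log₁₀(16.0/1.3) = 82.8 − 21.80 = 61.00 dB(A).
Σ 10^(L/10) = 1.656e+08 → L_total = 10·log₁₀(1.656e+08) = 82.19 dB(A).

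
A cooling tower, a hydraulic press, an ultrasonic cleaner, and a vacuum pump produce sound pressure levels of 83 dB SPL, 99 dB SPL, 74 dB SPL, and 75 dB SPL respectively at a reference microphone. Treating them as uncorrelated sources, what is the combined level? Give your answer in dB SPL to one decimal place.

99.1 dB SPL

Incoherent sources combine by intensity addition: L_total = 10·log₁₀(Σ 10^(L_i/10)).
Σ 10^(L/10) = 10^(83/10) + 10^(99/10) + 10^(74/10) + 10^(75/10) = 8.200e+09.
L_total = 10·log₁₀(8.200e+09) = 99.14 dB SPL.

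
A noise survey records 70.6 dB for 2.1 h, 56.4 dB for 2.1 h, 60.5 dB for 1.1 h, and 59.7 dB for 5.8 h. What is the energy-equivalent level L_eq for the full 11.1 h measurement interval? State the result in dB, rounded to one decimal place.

64.6 dB

The energy average is taken in the linear domain: L_eq = 10·log₁₀[(Σ tᵢ·10^(Lᵢ/10))/T], T = 11.1 h.
Σ tᵢ·10^(Lᵢ/10) = 2.1·10^(70.6/10) + 2.1·10^(56.4/10) + 1.1·10^(60.5/10) + 5.8·10^(59.7/10) = 3.168e+07.
L_eq = 10·log₁₀(3.168e+07/11.1) = 64.55 dB.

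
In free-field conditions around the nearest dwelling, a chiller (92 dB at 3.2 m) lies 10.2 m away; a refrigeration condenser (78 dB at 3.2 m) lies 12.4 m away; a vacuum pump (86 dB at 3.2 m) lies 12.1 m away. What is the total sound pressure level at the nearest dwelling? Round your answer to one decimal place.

82.7 dB

First find each source's level at the receiver (point-source: −20·log₁₀(r/r_ref)), then combine on an intensity basis.
chiller: 92 − 20·log₁₀(10.2/3.2) = 92 − 10.07 = 81.93 dB.
refrigeration condenser: 78 − 20·log₁₀(12.4/3.2) = 78 − 11.77 = 66.23 dB.
vacuum pump: 86 − 20·log₁₀(12.1/3.2) = 86 − 11.55 = 74.45 dB.
Σ 10^(L/10) = 1.880e+08 → L_total = 10·log₁₀(1.880e+08) = 82.74 dB.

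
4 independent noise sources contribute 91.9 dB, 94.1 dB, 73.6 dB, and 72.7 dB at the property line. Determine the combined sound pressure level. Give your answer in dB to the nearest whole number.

Incoherent sources combine by intensity addition: L_total = 10·log₁₀(Σ 10^(L_i/10)).
Σ 10^(L/10) = 10^(91.9/10) + 10^(94.1/10) + 10^(73.6/10) + 10^(72.7/10) = 4.161e+09.
L_total = 10·log₁₀(4.161e+09) = 96.19 dB.

96 dB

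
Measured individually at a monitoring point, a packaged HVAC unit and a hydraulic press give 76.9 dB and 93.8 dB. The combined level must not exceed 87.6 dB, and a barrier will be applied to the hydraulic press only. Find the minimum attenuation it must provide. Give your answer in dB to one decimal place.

6.6 dB

The untreated sources together contribute 10^(76.9/10) = 4.898e+07, i.e. 76.90 dB.
The limit corresponds to 10^(87.6/10) = 5.754e+08; subtracting the fixed part leaves 5.265e+08 for the hydraulic press, i.e. 87.21 dB.
Required insertion loss = 93.8 − 87.21 = 6.59 dB.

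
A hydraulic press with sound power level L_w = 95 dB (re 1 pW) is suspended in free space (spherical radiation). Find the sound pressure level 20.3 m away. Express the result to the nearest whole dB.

58 dB

L_p = L_w − 10·log₁₀(4π·r²) with r = 20.3 m.
4π·r² = 5178 m², 10·log₁₀ of that is 37.142 dB.
L_p = 95 − 37.142 = 57.86 dB.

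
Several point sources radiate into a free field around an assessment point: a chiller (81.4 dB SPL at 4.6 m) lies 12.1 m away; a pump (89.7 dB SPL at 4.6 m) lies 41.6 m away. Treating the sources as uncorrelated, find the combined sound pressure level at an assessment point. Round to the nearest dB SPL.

75 dB SPL

Propagate each source to the receiver with L = L_ref − 20·log₁₀(r/r_ref), then add intensities.
chiller: 81.4 − 20·log₁₀(12.1/4.6) = 81.4 − 8.40 = 73.00 dB SPL.
pump: 89.7 − 20·log₁₀(41.6/4.6) = 89.7 − 19.13 = 70.57 dB SPL.
Σ 10^(L/10) = 3.136e+07 → L_total = 10·log₁₀(3.136e+07) = 74.96 dB SPL.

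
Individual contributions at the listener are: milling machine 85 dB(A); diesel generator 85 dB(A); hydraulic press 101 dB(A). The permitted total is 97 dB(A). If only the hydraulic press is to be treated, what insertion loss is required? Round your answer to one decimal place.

4.6 dB

The untreated sources together contribute 10^(85/10) + 10^(85/10) = 6.325e+08, i.e. 88.01 dB(A).
The limit corresponds to 10^(97/10) = 5.012e+09; subtracting the fixed part leaves 4.379e+09 for the hydraulic press, i.e. 96.41 dB(A).
So the hydraulic press must be reduced from 101 to 96.41 dB(A): IL = 4.59 dB.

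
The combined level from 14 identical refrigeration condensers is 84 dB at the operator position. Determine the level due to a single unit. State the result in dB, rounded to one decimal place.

For N identical incoherent sources L_total = L₁ + 10·log₁₀ N, so L₁ = 84 − 10·log₁₀(14) = 84 − 11.461.

72.5 dB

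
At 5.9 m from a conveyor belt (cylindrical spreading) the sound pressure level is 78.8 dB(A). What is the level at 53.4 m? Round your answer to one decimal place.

69.2 dB(A)

For a line source, L₂ = L₁ − 10·log₁₀(r₂/r₁).
L₂ = 78.8 − 10·log₁₀(53.4/5.9) = 78.8 − 9.567 = 69.23 dB(A).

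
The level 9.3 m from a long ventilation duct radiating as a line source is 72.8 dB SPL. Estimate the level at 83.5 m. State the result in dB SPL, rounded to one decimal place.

For a line source, L₂ = L₁ − 10·log₁₀(r₂/r₁).
L₂ = 72.8 − 10·log₁₀(83.5/9.3) = 72.8 − 9.532 = 63.27 dB SPL.

63.3 dB SPL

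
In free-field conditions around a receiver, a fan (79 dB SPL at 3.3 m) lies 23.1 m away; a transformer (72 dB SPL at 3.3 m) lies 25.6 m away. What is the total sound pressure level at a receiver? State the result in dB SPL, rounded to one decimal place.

Propagate each source to the receiver with L = L_ref − 20·log₁₀(r/r_ref), then add intensities.
fan: 79 − 20·log₁₀(23.1/3.3) = 79 − 16.90 = 62.10 dB SPL.
transformer: 72 − 20·log₁₀(25.6/3.3) = 72 − 17.79 = 54.21 dB SPL.
Σ 10^(L/10) = 1.884e+06 → L_total = 10·log₁₀(1.884e+06) = 62.75 dB SPL.

62.8 dB SPL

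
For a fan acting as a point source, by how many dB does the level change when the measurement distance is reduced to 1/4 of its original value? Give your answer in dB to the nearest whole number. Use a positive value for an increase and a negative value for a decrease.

With spherical spreading the level changes by −20·log₁₀(r₂/r₁).
ΔL = −20·log₁₀(0.25) = +12.04 dB.

+12 dB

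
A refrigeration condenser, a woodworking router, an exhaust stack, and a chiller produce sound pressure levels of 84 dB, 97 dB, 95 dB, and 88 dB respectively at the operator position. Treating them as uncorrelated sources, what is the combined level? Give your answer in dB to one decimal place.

99.6 dB

Incoherent sources combine by intensity addition: L_total = 10·log₁₀(Σ 10^(L_i/10)).
Σ 10^(L/10) = 10^(84/10) + 10^(97/10) + 10^(95/10) + 10^(88/10) = 9.056e+09.
L_total = 10·log₁₀(9.056e+09) = 99.57 dB.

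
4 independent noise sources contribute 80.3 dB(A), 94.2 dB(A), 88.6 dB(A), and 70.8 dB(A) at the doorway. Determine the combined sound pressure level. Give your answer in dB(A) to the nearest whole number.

Incoherent sources combine by intensity addition: L_total = 10·log₁₀(Σ 10^(L_i/10)).
Σ 10^(L/10) = 10^(80.3/10) + 10^(94.2/10) + 10^(88.6/10) + 10^(70.8/10) = 3.474e+09.
L_total = 10·log₁₀(3.474e+09) = 95.41 dB(A).

95 dB(A)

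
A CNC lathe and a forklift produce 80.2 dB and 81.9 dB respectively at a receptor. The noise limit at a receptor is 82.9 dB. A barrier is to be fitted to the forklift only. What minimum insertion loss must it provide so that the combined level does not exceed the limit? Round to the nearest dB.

2 dB

Fixed contribution from the other source: Σ 10^(L/10) = 10^(80.2/10) = 1.047e+08 (80.20 dB).
The limit corresponds to 10^(82.9/10) = 1.950e+08; subtracting the fixed part leaves 9.027e+07 for the forklift, i.e. 79.56 dB.
So the forklift must be reduced from 81.9 to 79.56 dB: IL = 2.34 dB.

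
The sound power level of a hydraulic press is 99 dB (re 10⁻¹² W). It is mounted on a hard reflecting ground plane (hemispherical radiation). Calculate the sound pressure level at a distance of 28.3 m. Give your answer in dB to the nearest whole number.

62 dB

L_p = L_w − 10·log₁₀(2π·r²) with r = 28.3 m.
2π·r² = 5032 m², 10·log₁₀ of that is 37.018 dB.
L_p = 99 − 37.018 = 61.98 dB.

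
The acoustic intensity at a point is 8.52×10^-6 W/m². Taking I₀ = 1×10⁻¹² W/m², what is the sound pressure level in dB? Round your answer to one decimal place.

Dividing by I₀ shifts the exponent by 12: I/I₀ = 8.52×10^6.
L = 10·(0.9304 + 6) = 69.30 dB.

69.3 dB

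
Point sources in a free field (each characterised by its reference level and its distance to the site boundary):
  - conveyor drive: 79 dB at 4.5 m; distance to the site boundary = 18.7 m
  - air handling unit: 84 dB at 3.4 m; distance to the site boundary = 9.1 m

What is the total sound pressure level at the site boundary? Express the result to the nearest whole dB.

Apply inverse-square spreading to bring every level to the receiver, then sum 10^(L/10).
conveyor drive: 79 − 20·log₁₀(18.7/4.5) = 79 − 12.37 = 66.63 dB.
air handling unit: 84 − 20·log₁₀(9.1/3.4) = 84 − 8.55 = 75.45 dB.
Σ 10^(L/10) = 3.966e+07 → L_total = 10·log₁₀(3.966e+07) = 75.98 dB.

76 dB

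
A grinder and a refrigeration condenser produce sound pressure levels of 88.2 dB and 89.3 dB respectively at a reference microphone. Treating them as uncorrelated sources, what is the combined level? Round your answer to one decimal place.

Incoherent sources combine by intensity addition: L_total = 10·log₁₀(Σ 10^(L_i/10)).
Σ 10^(L/10) = 10^(88.2/10) + 10^(89.3/10) = 1.512e+09.
L_total = 10·log₁₀(1.512e+09) = 91.80 dB.

91.8 dB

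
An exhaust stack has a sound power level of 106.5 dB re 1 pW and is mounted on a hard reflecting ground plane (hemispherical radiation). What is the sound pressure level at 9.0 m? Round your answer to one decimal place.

79.4 dB

L_p = L_w − 10·log₁₀(2π·r²) with r = 9.0 m.
2π·r² = 508.9 m², 10·log₁₀ of that is 27.067 dB.
L_p = 106.5 − 27.067 = 79.43 dB.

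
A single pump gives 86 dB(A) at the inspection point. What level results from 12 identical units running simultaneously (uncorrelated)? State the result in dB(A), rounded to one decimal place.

N identical incoherent sources raise the level by 10·log₁₀ N.
L_total = 86 + 10·log₁₀(12) = 86 + 10.792 = 96.79 dB(A).

96.8 dB(A)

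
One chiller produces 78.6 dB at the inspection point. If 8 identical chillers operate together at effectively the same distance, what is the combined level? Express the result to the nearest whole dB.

88 dB

With 8 equal, uncorrelated contributions the intensity is 8× that of one unit, giving a rise of 10·log₁₀ 8.
L_total = 78.6 + 10·log₁₀(8) = 78.6 + 9.031 = 87.63 dB.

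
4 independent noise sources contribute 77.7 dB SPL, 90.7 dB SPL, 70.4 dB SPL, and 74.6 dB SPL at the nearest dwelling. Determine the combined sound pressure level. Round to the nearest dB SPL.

Incoherent sources combine by intensity addition: L_total = 10·log₁₀(Σ 10^(L_i/10)).
Σ 10^(L/10) = 10^(77.7/10) + 10^(90.7/10) + 10^(70.4/10) + 10^(74.6/10) = 1.274e+09.
L_total = 10·log₁₀(1.274e+09) = 91.05 dB SPL.

91 dB SPL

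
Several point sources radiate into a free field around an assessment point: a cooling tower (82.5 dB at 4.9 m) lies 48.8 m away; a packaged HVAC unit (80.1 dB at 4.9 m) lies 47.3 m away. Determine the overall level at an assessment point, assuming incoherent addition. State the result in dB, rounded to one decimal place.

64.6 dB

Apply inverse-square spreading to bring every level to the receiver, then sum 10^(L/10).
cooling tower: 82.5 − 20·log₁₀(48.8/4.9) = 82.5 − 19.96 = 62.54 dB.
packaged HVAC unit: 80.1 − 20·log₁₀(47.3/4.9) = 80.1 − 19.69 = 60.41 dB.
Σ 10^(L/10) = 2.891e+06 → L_total = 10·log₁₀(2.891e+06) = 64.61 dB.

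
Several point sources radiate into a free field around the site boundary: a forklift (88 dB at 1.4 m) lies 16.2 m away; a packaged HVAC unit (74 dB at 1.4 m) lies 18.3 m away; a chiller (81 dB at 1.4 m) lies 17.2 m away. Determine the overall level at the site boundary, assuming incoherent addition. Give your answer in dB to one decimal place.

Apply inverse-square spreading to bring every level to the receiver, then sum 10^(L/10).
forklift: 88 − 20·log₁₀(16.2/1.4) = 88 − 21.27 = 66.73 dB.
packaged HVAC unit: 74 − 20·log₁₀(18.3/1.4) = 74 − 22.33 = 51.67 dB.
chiller: 81 − 20·log₁₀(17.2/1.4) = 81 − 21.79 = 59.21 dB.
Σ 10^(L/10) = 5.693e+06 → L_total = 10·log₁₀(5.693e+06) = 67.55 dB.

67.6 dB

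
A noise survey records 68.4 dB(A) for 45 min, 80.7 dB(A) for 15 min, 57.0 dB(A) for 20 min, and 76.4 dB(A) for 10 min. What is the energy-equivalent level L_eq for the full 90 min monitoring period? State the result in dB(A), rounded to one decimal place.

74.5 dB(A)

The energy average is taken in the linear domain: L_eq = 10·log₁₀[(Σ tᵢ·10^(Lᵢ/10))/T], T = 90 min.
Σ tᵢ·10^(Lᵢ/10) = 45·10^(68.4/10) + 15·10^(80.7/10) + 20·10^(57.0/10) + 10·10^(76.4/10) = 2.520e+09.
L_eq = 10·log₁₀(2.520e+09/90) = 74.47 dB(A).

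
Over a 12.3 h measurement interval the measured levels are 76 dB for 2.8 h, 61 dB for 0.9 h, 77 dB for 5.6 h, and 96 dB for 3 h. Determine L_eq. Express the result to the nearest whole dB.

90 dB

The energy average is taken in the linear domain: L_eq = 10·log₁₀[(Σ tᵢ·10^(Lᵢ/10))/T], T = 12.3 h.
Σ tᵢ·10^(Lᵢ/10) = 2.8·10^(76/10) + 0.9·10^(61/10) + 5.6·10^(77/10) + 3·10^(96/10) = 1.234e+10.
L_eq = 10·log₁₀(1.234e+10/12.3) = 90.01 dB.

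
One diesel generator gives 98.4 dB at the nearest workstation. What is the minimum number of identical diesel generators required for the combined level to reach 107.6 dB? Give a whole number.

9

The shortfall is 107.6 − 98.4 = 9.2 dB, and N units add 10·log₁₀ N, so need 10·log₁₀ N ≥ 9.2.
N ≥ 10^(9.2/10) = 8.318, so N = 9.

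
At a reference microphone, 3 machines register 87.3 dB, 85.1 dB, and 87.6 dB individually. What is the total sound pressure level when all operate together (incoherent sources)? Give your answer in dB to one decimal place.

91.6 dB

Incoherent sources combine by intensity addition: L_total = 10·log₁₀(Σ 10^(L_i/10)).
Σ 10^(L/10) = 10^(87.3/10) + 10^(85.1/10) + 10^(87.6/10) = 1.436e+09.
L_total = 10·log₁₀(1.436e+09) = 91.57 dB.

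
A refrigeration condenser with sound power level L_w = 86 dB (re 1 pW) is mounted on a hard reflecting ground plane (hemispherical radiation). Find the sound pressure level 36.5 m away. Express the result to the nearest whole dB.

L_p = L_w − 10·log₁₀(2π·r²) with r = 36.5 m.
2π·r² = 8371 m², 10·log₁₀ of that is 39.228 dB.
L_p = 86 − 39.228 = 46.77 dB.

47 dB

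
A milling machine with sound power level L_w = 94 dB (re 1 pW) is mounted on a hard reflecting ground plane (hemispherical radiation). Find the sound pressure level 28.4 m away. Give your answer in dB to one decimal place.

57.0 dB

The power spreads over a hemisphere of area 2π·r², so L_p = L_w − 10·log₁₀(2π·r²).
2π·r² = 5068 m², 10·log₁₀ of that is 37.048 dB.
L_p = 94 − 37.048 = 56.95 dB.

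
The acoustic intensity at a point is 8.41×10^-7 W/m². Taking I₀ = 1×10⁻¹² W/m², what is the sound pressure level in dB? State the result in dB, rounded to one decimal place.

59.2 dB

Dividing by I₀ shifts the exponent by 12: I/I₀ = 8.41×10^5.
L = 10·(0.9248 + 5) = 59.25 dB.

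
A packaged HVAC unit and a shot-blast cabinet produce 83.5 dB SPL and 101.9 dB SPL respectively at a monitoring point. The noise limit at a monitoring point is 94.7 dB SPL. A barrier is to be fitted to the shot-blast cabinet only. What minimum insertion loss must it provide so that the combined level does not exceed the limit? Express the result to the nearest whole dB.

The untreated sources together contribute 10^(83.5/10) = 2.239e+08, i.e. 83.50 dB SPL.
To meet 94.7 dB SPL overall, the treated shot-blast cabinet may contribute at most 10^(94.7/10) − 2.239e+08 = 2.727e+09, i.e. 94.36 dB SPL.
Required insertion loss = 101.9 − 94.36 = 7.54 dB.

8 dB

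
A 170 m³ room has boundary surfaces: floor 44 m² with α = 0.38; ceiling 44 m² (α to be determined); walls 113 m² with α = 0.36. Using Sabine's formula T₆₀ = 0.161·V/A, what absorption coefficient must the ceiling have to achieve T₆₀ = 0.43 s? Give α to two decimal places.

From T₆₀ = 0.161·V/A, the target T₆₀ = 0.43 s needs A = 0.161·170/0.43 = 63.65 m².
Absorption from the other surfaces = 44·0.38 + 113·0.36 = 57.40 m², so the ceiling must supply 6.25 m² over 44 m².
α = 6.25/44 = 0.142.

0.14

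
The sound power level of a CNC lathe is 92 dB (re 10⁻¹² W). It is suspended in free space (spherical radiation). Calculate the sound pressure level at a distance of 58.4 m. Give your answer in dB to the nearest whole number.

The power spreads over a sphere of area 4π·r², so L_p = L_w − 10·log₁₀(4π·r²).
4π·r² = 4.286e+04 m², 10·log₁₀ of that is 46.320 dB.
L_p = 92 − 46.320 = 45.68 dB.

46 dB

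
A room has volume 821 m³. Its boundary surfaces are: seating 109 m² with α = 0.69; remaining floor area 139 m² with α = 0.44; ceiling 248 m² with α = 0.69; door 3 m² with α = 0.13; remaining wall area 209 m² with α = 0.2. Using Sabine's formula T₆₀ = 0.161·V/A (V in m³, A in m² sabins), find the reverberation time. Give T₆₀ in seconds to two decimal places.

0.38 s

A = Σ Sᵢαᵢ = 109·0.69 + 139·0.44 + 248·0.69 + 3·0.13 + 209·0.2 = 349.68 m².
T₆₀ = 0.161 × 821 / 349.68 = 0.378 s.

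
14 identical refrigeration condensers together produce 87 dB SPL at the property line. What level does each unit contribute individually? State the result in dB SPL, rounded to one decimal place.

For N identical incoherent sources L_total = L₁ + 10·log₁₀ N, so L₁ = 87 − 10·log₁₀(14) = 87 − 11.461.

75.5 dB SPL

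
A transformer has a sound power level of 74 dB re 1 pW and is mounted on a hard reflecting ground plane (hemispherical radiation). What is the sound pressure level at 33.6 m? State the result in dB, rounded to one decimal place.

35.5 dB

Free-field hemispherical radiation: L_p = L_w − 10·log₁₀(2π·r²), r = 33.6 m.
2π·r² = 7093 m², 10·log₁₀ of that is 38.509 dB.
L_p = 74 − 38.509 = 35.49 dB.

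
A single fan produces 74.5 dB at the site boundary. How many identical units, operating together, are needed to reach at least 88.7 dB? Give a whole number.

27

The shortfall is 88.7 − 74.5 = 14.2 dB, and N units add 10·log₁₀ N, so need 10·log₁₀ N ≥ 14.2.
N ≥ 10^(14.2/10) = 26.303, so N = 27.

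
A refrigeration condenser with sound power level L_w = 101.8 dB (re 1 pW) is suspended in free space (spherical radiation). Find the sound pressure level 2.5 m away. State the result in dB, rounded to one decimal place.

82.8 dB

The power spreads over a sphere of area 4π·r², so L_p = L_w − 10·log₁₀(4π·r²).
4π·r² = 78.54 m², 10·log₁₀ of that is 18.951 dB.
L_p = 101.8 − 18.951 = 82.85 dB.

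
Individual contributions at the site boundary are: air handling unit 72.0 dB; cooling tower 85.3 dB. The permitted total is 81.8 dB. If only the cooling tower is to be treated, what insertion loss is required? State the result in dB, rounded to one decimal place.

4.0 dB

Everything except the cooling tower sums to 10^(72.0/10) = 1.585e+07 in linear terms, 72.00 dB.
To meet 81.8 dB overall, the treated cooling tower may contribute at most 10^(81.8/10) − 1.585e+07 = 1.355e+08, i.e. 81.32 dB.
Required insertion loss = 85.3 − 81.32 = 3.98 dB.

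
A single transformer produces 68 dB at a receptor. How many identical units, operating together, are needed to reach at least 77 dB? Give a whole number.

N identical sources give L₁ + 10·log₁₀ N, so require 10·log₁₀ N ≥ 77 − 68 = 9.0 dB.
N ≥ 10^(9.0/10) = 7.943, so N = 8.

8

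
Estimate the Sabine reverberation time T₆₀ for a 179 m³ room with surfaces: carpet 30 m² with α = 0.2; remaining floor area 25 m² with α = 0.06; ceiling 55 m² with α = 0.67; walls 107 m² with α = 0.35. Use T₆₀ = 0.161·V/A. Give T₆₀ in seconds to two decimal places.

0.35 s

A = Σ Sᵢαᵢ = 30·0.2 + 25·0.06 + 55·0.67 + 107·0.35 = 81.80 m².
T₆₀ = 0.161·V/A = 0.161·179/81.80 = 0.352 s.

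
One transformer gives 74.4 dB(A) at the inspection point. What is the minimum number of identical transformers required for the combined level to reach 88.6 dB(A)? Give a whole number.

N identical sources give L₁ + 10·log₁₀ N, so require 10·log₁₀ N ≥ 88.6 − 74.4 = 14.2 dB.
N ≥ 10^(14.2/10) = 26.303, so N = 27.

27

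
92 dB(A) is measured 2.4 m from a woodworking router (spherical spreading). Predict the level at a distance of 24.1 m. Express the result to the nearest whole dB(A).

Spherical spreading from a point source gives a 20·log₁₀(r₂/r₁) drop.
L₂ = 92 − 20·log₁₀(24.1/2.4) = 92 − 20.036 = 71.96 dB(A).

72 dB(A)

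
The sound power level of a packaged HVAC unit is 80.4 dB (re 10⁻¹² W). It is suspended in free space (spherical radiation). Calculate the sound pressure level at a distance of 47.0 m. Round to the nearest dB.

Free-field spherical radiation: L_p = L_w − 10·log₁₀(4π·r²), r = 47.0 m.
4π·r² = 2.776e+04 m², 10·log₁₀ of that is 44.434 dB.
L_p = 80.4 − 44.434 = 35.97 dB.

36 dB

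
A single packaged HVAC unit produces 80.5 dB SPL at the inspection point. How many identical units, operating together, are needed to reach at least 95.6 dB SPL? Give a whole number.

33

The shortfall is 95.6 − 80.5 = 15.1 dB, and N units add 10·log₁₀ N, so need 10·log₁₀ N ≥ 15.1.
N ≥ 10^(15.1/10) = 32.359, so N = 33.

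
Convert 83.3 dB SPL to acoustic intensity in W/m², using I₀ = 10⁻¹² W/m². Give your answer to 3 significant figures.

L = 10·log₁₀(I/I₀) ⇒ I = I₀·10^(L/10) = 10⁻¹² × 10^8.33.

0.000214 W/m²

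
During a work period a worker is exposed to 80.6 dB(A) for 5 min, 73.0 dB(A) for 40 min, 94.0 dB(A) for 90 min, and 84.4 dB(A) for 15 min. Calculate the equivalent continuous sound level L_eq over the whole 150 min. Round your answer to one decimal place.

L_eq = 10·log₁₀[(1/T)·Σ tᵢ·10^(Lᵢ/10)] with T = 150 min.
Σ tᵢ·10^(Lᵢ/10) = 5·10^(80.6/10) + 40·10^(73.0/10) + 90·10^(94.0/10) + 15·10^(84.4/10) = 2.316e+11.
L_eq = 10·log₁₀(2.316e+11/150) = 91.89 dB(A).

91.9 dB(A)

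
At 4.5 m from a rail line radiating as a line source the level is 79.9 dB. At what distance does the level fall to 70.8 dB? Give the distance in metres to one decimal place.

Line-source spreading drops the level by 10·log₁₀(r₂/r₁); inverting, r₂/r₁ = 10^(ΔL/10).
r₂ = 4.5·10^((79.9−70.8)/10) = 4.5·10^(9.1/10) = 36.58 m.

36.6 m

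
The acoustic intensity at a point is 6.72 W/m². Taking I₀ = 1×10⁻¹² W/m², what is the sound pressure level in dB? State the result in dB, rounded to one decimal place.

L = 10·log₁₀(I/I₀) = 10·log₁₀(6.72/10⁻¹²) = 10·log₁₀(6.72×10^12).
L = 10·(0.8274 + 12) = 128.27 dB.

128.3 dB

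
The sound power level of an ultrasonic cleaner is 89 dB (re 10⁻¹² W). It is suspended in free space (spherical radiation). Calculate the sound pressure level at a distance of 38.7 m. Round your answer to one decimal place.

Free-field spherical radiation: L_p = L_w − 10·log₁₀(4π·r²), r = 38.7 m.
4π·r² = 1.882e+04 m², 10·log₁₀ of that is 42.746 dB.
L_p = 89 − 42.746 = 46.25 dB.

46.3 dB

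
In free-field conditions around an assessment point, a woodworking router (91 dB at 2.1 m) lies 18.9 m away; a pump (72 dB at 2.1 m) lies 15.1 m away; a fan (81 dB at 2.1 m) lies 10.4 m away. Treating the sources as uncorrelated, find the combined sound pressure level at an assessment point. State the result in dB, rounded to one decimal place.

73.2 dB

Apply inverse-square spreading to bring every level to the receiver, then sum 10^(L/10).
woodworking router: 91 − 20·log₁₀(18.9/2.1) = 91 − 19.08 = 71.92 dB.
pump: 72 − 20·log₁₀(15.1/2.1) = 72 − 17.14 = 54.86 dB.
fan: 81 − 20·log₁₀(10.4/2.1) = 81 − 13.90 = 67.10 dB.
Σ 10^(L/10) = 2.098e+07 → L_total = 10·log₁₀(2.098e+07) = 73.22 dB.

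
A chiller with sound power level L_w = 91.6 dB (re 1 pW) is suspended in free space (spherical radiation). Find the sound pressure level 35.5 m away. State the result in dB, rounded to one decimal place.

49.6 dB

The power spreads over a sphere of area 4π·r², so L_p = L_w − 10·log₁₀(4π·r²).
4π·r² = 1.584e+04 m², 10·log₁₀ of that is 41.997 dB.
L_p = 91.6 − 41.997 = 49.60 dB.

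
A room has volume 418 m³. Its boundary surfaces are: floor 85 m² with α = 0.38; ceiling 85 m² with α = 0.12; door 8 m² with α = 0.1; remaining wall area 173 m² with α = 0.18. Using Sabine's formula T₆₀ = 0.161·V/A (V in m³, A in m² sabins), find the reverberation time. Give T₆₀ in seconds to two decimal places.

Total absorption A = 85·0.38 + 85·0.12 + 8·0.1 + 173·0.18 = 74.44 m² sabins.
T₆₀ = 0.161 × 418 / 74.44 = 0.904 s.

0.90 s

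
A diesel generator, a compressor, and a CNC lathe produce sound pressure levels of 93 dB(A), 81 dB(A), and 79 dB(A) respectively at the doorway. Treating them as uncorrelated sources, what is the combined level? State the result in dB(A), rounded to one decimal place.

93.4 dB(A)

Incoherent sources combine by intensity addition: L_total = 10·log₁₀(Σ 10^(L_i/10)).
Σ 10^(L/10) = 10^(93/10) + 10^(81/10) + 10^(79/10) = 2.201e+09.
L_total = 10·log₁₀(2.201e+09) = 93.43 dB(A).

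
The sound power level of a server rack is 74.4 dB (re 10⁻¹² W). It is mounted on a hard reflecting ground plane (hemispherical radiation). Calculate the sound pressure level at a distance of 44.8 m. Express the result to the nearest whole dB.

33 dB

Free-field hemispherical radiation: L_p = L_w − 10·log₁₀(2π·r²), r = 44.8 m.
2π·r² = 1.261e+04 m², 10·log₁₀ of that is 41.007 dB.
L_p = 74.4 − 41.007 = 33.39 dB.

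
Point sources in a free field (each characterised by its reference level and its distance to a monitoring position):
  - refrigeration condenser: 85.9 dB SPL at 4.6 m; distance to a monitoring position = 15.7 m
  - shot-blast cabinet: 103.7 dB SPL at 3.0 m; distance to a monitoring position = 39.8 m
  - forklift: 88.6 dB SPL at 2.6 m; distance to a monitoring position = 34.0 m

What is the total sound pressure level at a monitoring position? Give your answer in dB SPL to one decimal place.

82.3 dB SPL

First find each source's level at the receiver (point-source: −20·log₁₀(r/r_ref)), then combine on an intensity basis.
refrigeration condenser: 85.9 − 20·log₁₀(15.7/4.6) = 85.9 − 10.66 = 75.24 dB SPL.
shot-blast cabinet: 103.7 − 20·log₁₀(39.8/3.0) = 103.7 − 22.46 = 81.24 dB SPL.
forklift: 88.6 − 20·log₁₀(34.0/2.6) = 88.6 − 22.33 = 66.27 dB SPL.
Σ 10^(L/10) = 1.708e+08 → L_total = 10·log₁₀(1.708e+08) = 82.33 dB SPL.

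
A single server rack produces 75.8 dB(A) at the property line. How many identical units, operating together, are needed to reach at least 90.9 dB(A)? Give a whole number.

The shortfall is 90.9 − 75.8 = 15.1 dB, and N units add 10·log₁₀ N, so need 10·log₁₀ N ≥ 15.1.
N ≥ 10^(15.1/10) = 32.359, so N = 33.

33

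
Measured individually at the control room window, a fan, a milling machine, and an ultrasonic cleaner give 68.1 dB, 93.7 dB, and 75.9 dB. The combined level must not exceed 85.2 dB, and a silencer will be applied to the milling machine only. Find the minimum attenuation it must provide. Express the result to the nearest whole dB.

9 dB

Fixed contribution from the other sources: Σ 10^(L/10) = 10^(68.1/10) + 10^(75.9/10) = 4.536e+07 (76.57 dB).
To meet 85.2 dB overall, the treated milling machine may contribute at most 10^(85.2/10) − 4.536e+07 = 2.858e+08, i.e. 84.56 dB.
So the milling machine must be reduced from 93.7 to 84.56 dB: IL = 9.14 dB.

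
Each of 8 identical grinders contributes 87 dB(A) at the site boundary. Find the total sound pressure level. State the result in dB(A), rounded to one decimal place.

96.0 dB(A)

N identical incoherent sources raise the level by 10·log₁₀ N.
L_total = 87 + 10·log₁₀(8) = 87 + 9.031 = 96.03 dB(A).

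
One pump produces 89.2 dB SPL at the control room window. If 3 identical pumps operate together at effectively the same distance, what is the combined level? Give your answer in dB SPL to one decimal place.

94.0 dB SPL

L_total = L₁ + 10·log₁₀ N for N identical incoherent sources.
L_total = 89.2 + 10·log₁₀(3) = 89.2 + 4.771 = 93.97 dB SPL.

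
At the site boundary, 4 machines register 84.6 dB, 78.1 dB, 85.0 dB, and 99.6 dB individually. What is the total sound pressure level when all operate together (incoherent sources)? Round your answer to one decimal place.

99.9 dB

Incoherent sources combine by intensity addition: L_total = 10·log₁₀(Σ 10^(L_i/10)).
Σ 10^(L/10) = 10^(84.6/10) + 10^(78.1/10) + 10^(85.0/10) + 10^(99.6/10) = 9.789e+09.
L_total = 10·log₁₀(9.789e+09) = 99.91 dB.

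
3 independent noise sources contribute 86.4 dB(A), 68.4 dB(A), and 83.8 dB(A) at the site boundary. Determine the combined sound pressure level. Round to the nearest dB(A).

Incoherent sources combine by intensity addition: L_total = 10·log₁₀(Σ 10^(L_i/10)).
Σ 10^(L/10) = 10^(86.4/10) + 10^(68.4/10) + 10^(83.8/10) = 6.833e+08.
L_total = 10·log₁₀(6.833e+08) = 88.35 dB(A).

88 dB(A)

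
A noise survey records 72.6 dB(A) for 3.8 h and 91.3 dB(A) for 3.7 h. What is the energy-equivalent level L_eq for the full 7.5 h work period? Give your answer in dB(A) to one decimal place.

88.3 dB(A)

L_eq = 10·log₁₀[(1/T)·Σ tᵢ·10^(Lᵢ/10)] with T = 7.5 h.
Σ tᵢ·10^(Lᵢ/10) = 3.8·10^(72.6/10) + 3.7·10^(91.3/10) = 5.060e+09.
L_eq = 10·log₁₀(5.060e+09/7.5) = 88.29 dB(A).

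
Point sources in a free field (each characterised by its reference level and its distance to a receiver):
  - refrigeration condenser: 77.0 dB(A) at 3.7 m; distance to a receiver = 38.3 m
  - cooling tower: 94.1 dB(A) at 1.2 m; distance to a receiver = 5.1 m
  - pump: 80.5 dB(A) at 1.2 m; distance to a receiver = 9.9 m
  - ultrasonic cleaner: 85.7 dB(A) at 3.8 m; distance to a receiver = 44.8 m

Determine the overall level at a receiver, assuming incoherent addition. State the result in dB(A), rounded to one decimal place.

81.7 dB(A)

Propagate each source to the receiver with L = L_ref − 20·log₁₀(r/r_ref), then add intensities.
refrigeration condenser: 77.0 − 20·log₁₀(38.3/3.7) = 77.0 − 20.30 = 56.70 dB(A).
cooling tower: 94.1 − 20·log₁₀(5.1/1.2) = 94.1 − 12.57 = 81.53 dB(A).
pump: 80.5 − 20·log₁₀(9.9/1.2) = 80.5 − 18.33 = 62.17 dB(A).
ultrasonic cleaner: 85.7 − 20·log₁₀(44.8/3.8) = 85.7 − 21.43 = 64.27 dB(A).
Σ 10^(L/10) = 1.471e+08 → L_total = 10·log₁₀(1.471e+08) = 81.68 dB(A).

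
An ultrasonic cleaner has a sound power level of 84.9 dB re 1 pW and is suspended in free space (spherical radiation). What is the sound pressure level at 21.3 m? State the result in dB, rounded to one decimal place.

L_p = L_w − 10·log₁₀(4π·r²) with r = 21.3 m.
4π·r² = 5701 m², 10·log₁₀ of that is 37.560 dB.
L_p = 84.9 − 37.560 = 47.34 dB.

47.3 dB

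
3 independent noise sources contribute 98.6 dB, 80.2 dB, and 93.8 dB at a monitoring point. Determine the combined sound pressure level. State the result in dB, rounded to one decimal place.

99.9 dB

Incoherent sources combine by intensity addition: L_total = 10·log₁₀(Σ 10^(L_i/10)).
Σ 10^(L/10) = 10^(98.6/10) + 10^(80.2/10) + 10^(93.8/10) = 9.748e+09.
L_total = 10·log₁₀(9.748e+09) = 99.89 dB.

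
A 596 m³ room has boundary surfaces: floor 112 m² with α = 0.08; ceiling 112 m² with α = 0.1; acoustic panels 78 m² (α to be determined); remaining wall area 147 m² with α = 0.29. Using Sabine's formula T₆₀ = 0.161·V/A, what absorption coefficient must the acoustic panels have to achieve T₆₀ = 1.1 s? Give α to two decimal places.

A = 0.161·V/T₆₀ = 0.161·596/1.1 = 87.23 m² sabins.
Absorption from the other surfaces = 112·0.08 + 112·0.1 + 147·0.29 = 62.79 m², so the acoustic panels must supply 24.44 m² over 78 m².
α = 24.44/78 = 0.313.

0.31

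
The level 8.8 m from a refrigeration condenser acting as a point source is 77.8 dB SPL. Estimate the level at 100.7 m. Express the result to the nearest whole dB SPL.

57 dB SPL

Spherical spreading from a point source gives a 20·log₁₀(r₂/r₁) drop.
L₂ = 77.8 − 20·log₁₀(100.7/8.8) = 77.8 − 21.171 = 56.63 dB SPL.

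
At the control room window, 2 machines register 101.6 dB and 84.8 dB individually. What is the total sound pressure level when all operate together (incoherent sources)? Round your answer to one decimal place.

For uncorrelated sources the intensities add, so convert each level to linear form, sum, and take 10·log₁₀ of the total.
Σ 10^(L/10) = 10^(101.6/10) + 10^(84.8/10) = 1.476e+10.
L_total = 10·log₁₀(1.476e+10) = 101.69 dB.

101.7 dB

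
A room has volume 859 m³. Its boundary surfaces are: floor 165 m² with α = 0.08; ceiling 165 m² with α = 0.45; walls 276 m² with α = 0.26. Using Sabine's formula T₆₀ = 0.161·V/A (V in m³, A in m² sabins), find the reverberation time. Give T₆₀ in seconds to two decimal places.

0.87 s

A = Σ Sᵢαᵢ = 165·0.08 + 165·0.45 + 276·0.26 = 159.21 m².
T₆₀ = 0.161 × 859 / 159.21 = 0.869 s.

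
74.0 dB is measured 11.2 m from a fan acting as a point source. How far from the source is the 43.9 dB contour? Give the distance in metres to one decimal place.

358.3 m

The 30.1 dB drop corresponds to a distance ratio of 10^(30.1/20) for a point source.
r₂ = 11.2·10^((74.0−43.9)/20) = 11.2·10^(30.1/20) = 358.28 m.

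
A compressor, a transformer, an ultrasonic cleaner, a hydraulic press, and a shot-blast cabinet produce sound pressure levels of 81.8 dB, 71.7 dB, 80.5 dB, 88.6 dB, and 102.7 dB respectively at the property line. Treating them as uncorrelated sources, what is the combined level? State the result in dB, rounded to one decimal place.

Incoherent sources combine by intensity addition: L_total = 10·log₁₀(Σ 10^(L_i/10)).
Σ 10^(L/10) = 10^(81.8/10) + 10^(71.7/10) + 10^(80.5/10) + 10^(88.6/10) + 10^(102.7/10) = 1.962e+10.
L_total = 10·log₁₀(1.962e+10) = 102.93 dB.

102.9 dB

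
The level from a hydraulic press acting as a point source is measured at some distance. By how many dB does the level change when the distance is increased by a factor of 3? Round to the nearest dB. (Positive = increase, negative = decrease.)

With spherical spreading the level changes by −20·log₁₀(r₂/r₁).
ΔL = −20·log₁₀(3) = -9.54 dB.

-10 dB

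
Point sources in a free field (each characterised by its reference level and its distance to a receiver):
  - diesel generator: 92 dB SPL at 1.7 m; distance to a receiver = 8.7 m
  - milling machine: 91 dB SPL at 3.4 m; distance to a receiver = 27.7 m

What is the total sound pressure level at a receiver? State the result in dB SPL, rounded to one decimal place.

79.0 dB SPL

Apply inverse-square spreading to bring every level to the receiver, then sum 10^(L/10).
diesel generator: 92 − 20·log₁₀(8.7/1.7) = 92 − 14.18 = 77.82 dB SPL.
milling machine: 91 − 20·log₁₀(27.7/3.4) = 91 − 18.22 = 72.78 dB SPL.
Σ 10^(L/10) = 7.948e+07 → L_total = 10·log₁₀(7.948e+07) = 79.00 dB SPL.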